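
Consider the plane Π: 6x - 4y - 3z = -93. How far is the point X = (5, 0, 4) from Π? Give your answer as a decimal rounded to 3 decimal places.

14.212

n·X − d = (6)·(5) + (-4)·(0) + (-3)·(4) − (-93) = 111; |n| = √61.
Distance = |111| / √61 = 111/√61 ≈ 14.212.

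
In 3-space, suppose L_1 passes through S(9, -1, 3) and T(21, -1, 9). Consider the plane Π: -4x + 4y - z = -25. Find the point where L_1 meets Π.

A direction vector for L_1 is T − S = (12, 0, 6).
Substitute r = (9, -1, 3) + t(12, 0, 6) into the plane: -43 + (-54)t = -25, so t = -1/3.
Intersection: (9, -1, 3) + (-1/3)·(12, 0, 6) = (5, -1, 1).

(5, -1, 1)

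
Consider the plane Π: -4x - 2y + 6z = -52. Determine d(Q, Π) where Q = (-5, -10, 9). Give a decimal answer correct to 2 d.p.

19.51

n·Q − d = (-4)·(-5) + (-2)·(-10) + (6)·(9) − (-52) = 146; |n| = √56.
Distance = |146| / √56 = 146/√56 ≈ 19.51.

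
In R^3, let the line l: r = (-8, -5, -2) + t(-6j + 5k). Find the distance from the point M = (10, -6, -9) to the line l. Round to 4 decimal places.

18.9793

Taking (-8, -5, -2) on l with direction v = (0, -6, 5): w = M − (-8, -5, -2) = (18, -1, -7), and w × v = (-47, -90, -108).
Distance = |w × v| / |v| = √21973 / √61 ≈ 18.9793.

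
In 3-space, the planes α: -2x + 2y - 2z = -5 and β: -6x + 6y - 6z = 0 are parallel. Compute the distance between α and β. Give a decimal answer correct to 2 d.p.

1.44

Rescale β by 1/3: -2x + 2y - 2z = 0. Then distance = |-5 − 0| / √12 ≈ 1.44.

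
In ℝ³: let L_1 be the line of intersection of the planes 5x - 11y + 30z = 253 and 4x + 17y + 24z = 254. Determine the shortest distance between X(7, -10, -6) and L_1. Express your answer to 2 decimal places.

18.29

Direction of L_1: (5, -11, 30) × (4, 17, 24) = (-774, 0, 129).
A point on L_1: solving the two plane equations with x = 1 gives (1, 2, 9).
Taking (1, 2, 9) on L_1 with direction v = (-774, 0, 129): w = X − (1, 2, 9) = (6, -12, -15), and w × v = (-1548, 10836, -9288).
Distance = |w × v| / |v| = √206082144 / √615717 ≈ 18.29.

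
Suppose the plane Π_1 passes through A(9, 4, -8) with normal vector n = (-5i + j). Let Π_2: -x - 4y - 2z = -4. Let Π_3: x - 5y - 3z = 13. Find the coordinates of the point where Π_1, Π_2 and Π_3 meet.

Π_1: n·r = n·A gives -5x + y = -41.
Solving the 3×3 linear system -5x + y = -41, -x - 4y - 2z = -4, x - 5y - 3z = 13 (e.g. by elimination or Cramer's rule, determinant = -15) gives (8, -1, 0).

(8, -1, 0)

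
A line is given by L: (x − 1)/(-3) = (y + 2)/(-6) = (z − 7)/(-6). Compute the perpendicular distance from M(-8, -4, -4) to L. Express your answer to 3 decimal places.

8.360

L has direction (-3, -6, -6) through (1, -2, 7).
Taking (1, -2, 7) on L with direction v = (-3, -6, -6): w = M − (1, -2, 7) = (-9, -2, -11), and w × v = (-54, -21, 48).
Distance = |w × v| / |v| = √5661 / √81 ≈ 8.360.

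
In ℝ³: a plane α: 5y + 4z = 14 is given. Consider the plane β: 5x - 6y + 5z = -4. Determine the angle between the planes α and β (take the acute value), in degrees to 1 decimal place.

80.3

cos θ = |n₁·n₂| / (|n₁||n₂|) = |-10| / (√41 · √86).
θ = arccos(0.16841) ≈ 80.3°.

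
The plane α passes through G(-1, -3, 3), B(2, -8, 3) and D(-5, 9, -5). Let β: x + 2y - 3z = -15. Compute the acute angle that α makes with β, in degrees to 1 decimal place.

77.5

GB = (3, -5, 0), GD = (-4, 12, -8); a normal to α is GB × GD = (40, 24, 16).
Using G: α has equation 40x + 24y + 16z = -64.
cos θ = |n₁·n₂| / (|n₁||n₂|) = |40| / (√2432 · √14).
θ = arccos(0.21678) ≈ 77.5°.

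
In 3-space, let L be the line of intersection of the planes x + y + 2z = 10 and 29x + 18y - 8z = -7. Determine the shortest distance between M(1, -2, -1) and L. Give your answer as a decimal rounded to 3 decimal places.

5.784

Direction of L: (1, 1, 2) × (29, 18, -8) = (-44, 66, -11).
A point on L: solving the two plane equations with x = -1 gives (-1, 3, 4).
Taking (-1, 3, 4) on L with direction v = (-44, 66, -11): w = M − (-1, 3, 4) = (2, -5, -5), and w × v = (385, 242, -88).
Distance = |w × v| / |v| = √214533 / √6413 ≈ 5.784.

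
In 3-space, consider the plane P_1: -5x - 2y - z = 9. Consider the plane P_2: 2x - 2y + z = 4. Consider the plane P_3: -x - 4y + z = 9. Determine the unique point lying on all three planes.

Solving the 3×3 linear system -5x - 2y - z = 9, 2x - 2y + z = 4, -x - 4y + z = 9 (e.g. by elimination or Cramer's rule, determinant = 6) gives (1, -4, -6).

(1, -4, -6)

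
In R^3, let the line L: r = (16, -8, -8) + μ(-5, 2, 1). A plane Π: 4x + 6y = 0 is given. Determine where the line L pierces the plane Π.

Substitute r = (16, -8, -8) + t(-5, 2, 1) into the plane: 16 + (-8)t = 0, so t = 2.
Intersection: (16, -8, -8) + 2·(-5, 2, 1) = (6, -4, -6).

(6, -4, -6)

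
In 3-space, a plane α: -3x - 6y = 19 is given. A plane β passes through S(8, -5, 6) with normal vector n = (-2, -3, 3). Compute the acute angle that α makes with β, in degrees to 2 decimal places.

β: n·r = n·S gives -2x - 3y + 3z = 17.
cos θ = |n₁·n₂| / (|n₁||n₂|) = |24| / (√45 · √22).
θ = arccos(0.76277) ≈ 40.29°.

40.29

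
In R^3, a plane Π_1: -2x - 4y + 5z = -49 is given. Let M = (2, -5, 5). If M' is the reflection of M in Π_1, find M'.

(10, 11, -15)

λ = (n·M − d)/|n|² = (41 − (-49))/45 = 2.
Reflection = M − 2λn = (2, -5, 5) − 4·(-2, -4, 5) = (10, 11, -15).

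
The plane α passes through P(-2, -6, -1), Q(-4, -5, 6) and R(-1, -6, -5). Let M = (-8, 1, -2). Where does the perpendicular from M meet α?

(-4, 2, -1)

PQ = (-2, 1, 7), PR = (1, 0, -4); a normal to α is PQ × PR = (-4, -1, -1).
Using P: α has equation -4x - y - z = 15.
Foot = M − λn with λ = (n·M − d)/|n|² = (33 − 15)/18 = 1.
Foot = (-8, 1, -2) − 1·(-4, -1, -1) = (-4, 2, -1).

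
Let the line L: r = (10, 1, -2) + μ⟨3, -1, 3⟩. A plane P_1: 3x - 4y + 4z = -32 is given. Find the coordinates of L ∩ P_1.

Substitute r = (10, 1, -2) + t(3, -1, 3) into the plane: 18 + 25t = -32, so t = -2.
Intersection: (10, 1, -2) + (-2)·(3, -1, 3) = (4, 3, -8).

(4, 3, -8)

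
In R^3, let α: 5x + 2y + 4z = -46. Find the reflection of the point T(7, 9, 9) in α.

λ = (n·T − d)/|n|² = (89 − (-46))/45 = 3.
Reflection = T − 2λn = (7, 9, 9) − 6·(5, 2, 4) = (-23, -3, -15).

(-23, -3, -15)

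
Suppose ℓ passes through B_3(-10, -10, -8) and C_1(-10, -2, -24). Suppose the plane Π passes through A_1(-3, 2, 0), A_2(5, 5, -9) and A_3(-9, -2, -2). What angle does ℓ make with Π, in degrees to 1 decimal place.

A direction vector for ℓ is C_1 − B_3 = (0, 8, -16).
A_1A_2 = (8, 3, -9), A_1A_3 = (-6, -4, -2); a normal to Π is A_1A_2 × A_1A_3 = (-42, 70, -14).
Using A_1: Π has equation -42x + 70y - 14z = 266.
sin θ = |n·v| / (|n||v|) = |784| / (√6860 · √320) = 0.52915.
θ ≈ 31.9°.

31.9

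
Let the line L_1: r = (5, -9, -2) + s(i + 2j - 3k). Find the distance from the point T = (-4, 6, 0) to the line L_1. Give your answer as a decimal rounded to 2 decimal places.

Taking (5, -9, -2) on L_1 with direction v = (1, 2, -3): w = T − (5, -9, -2) = (-9, 15, 2), and w × v = (-49, -25, -33).
Distance = |w × v| / |v| = √4115 / √14 ≈ 17.14.

17.14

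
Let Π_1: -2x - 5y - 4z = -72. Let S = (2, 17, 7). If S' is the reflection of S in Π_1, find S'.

λ = (n·S − d)/|n|² = (-117 − (-72))/45 = -1.
Reflection = S − 2λn = (2, 17, 7) − (-2)·(-2, -5, -4) = (-2, 7, -1).

(-2, 7, -1)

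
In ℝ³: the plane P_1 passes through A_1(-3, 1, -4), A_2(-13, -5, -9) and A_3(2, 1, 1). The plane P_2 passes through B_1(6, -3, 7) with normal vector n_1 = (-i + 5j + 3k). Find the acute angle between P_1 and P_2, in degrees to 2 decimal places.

A_1A_2 = (-10, -6, -5), A_1A_3 = (5, 0, 5); a normal to P_1 is A_1A_2 × A_1A_3 = (-30, 25, 30).
Using A_1: P_1 has equation -30x + 25y + 30z = -5.
P_2: n_1·r = n_1·B_1 gives -x + 5y + 3z = 0.
cos θ = |n₁·n₂| / (|n₁||n₂|) = |245| / (√2425 · √35).
θ = arccos(0.84096) ≈ 32.76°.

32.76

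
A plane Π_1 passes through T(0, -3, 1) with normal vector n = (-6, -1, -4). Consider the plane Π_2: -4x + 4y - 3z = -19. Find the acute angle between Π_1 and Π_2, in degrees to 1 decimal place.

46.6

Π_1: n·r = n·T gives -6x - y - 4z = -1.
cos θ = |n₁·n₂| / (|n₁||n₂|) = |32| / (√53 · √41).
θ = arccos(0.68647) ≈ 46.6°.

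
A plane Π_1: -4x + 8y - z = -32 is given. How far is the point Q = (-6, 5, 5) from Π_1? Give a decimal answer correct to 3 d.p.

10.111

n·Q − d = (-4)·(-6) + (8)·(5) + (-1)·(5) − (-32) = 91; |n| = √81.
Distance = |91| / √81 = 91/√81 ≈ 10.111.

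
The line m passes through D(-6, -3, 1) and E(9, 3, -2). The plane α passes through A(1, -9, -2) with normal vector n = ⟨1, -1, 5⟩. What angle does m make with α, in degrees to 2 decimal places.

A direction vector for m is E − D = (15, 6, -3).
α: n·r = n·A gives x - y + 5z = 0.
sin θ = |n·v| / (|n||v|) = |-6| / (√27 · √270) = 0.07027.
θ ≈ 4.03°.

4.03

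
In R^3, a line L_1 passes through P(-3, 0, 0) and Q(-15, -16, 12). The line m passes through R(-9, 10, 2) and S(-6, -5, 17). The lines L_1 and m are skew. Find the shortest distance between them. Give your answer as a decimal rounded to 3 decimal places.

9.307

A direction vector for L_1 is Q − P = (-12, -16, 12).
A direction vector for m is S − R = (3, -15, 15).
Common perpendicular direction n = (-12, -16, 12) × (3, -15, 15) = (-60, 216, 228).
With w = (-9, 10, 2) − (-3, 0, 0) = (-6, 10, 2), w · n = 2976.
Distance = |w · n| / |n| = |2976| / √102240 ≈ 9.307.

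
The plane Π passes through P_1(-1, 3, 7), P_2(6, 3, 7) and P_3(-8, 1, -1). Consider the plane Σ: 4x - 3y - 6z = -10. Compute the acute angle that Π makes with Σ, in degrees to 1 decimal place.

P_1P_2 = (7, 0, 0), P_1P_3 = (-7, -2, -8); a normal to Π is P_1P_2 × P_1P_3 = (0, 56, -14).
Using P_1: Π has equation 56y - 14z = 70.
cos θ = |n₁·n₂| / (|n₁||n₂|) = |-84| / (√3332 · √61).
θ = arccos(0.18632) ≈ 79.3°.

79.3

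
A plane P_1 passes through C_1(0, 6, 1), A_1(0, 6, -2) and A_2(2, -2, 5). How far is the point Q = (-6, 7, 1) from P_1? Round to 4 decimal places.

C_1A_1 = (0, 0, -3), C_1A_2 = (2, -8, 4); a normal to P_1 is C_1A_1 × C_1A_2 = (-24, -6, 0).
Using C_1: P_1 has equation -24x - 6y = -36.
n·Q − d = (-24)·(-6) + (-6)·(7) + (0)·(1) − (-36) = 138; |n| = √612.
Distance = |138| / √612 = 138/√612 ≈ 5.5783.

5.5783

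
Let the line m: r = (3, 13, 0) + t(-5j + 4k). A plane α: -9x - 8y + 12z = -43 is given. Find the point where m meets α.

Substitute r = (3, 13, 0) + t(0, -5, 4) into the plane: -131 + 88t = -43, so t = 1.
Intersection: (3, 13, 0) + 1·(0, -5, 4) = (3, 8, 4).

(3, 8, 4)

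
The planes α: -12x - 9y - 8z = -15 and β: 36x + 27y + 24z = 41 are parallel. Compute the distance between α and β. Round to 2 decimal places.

0.08

Rescale β by 1/(-3): -12x - 9y - 8z = -41/3. Then distance = |-15 − (-41/3)| / √289 ≈ 0.08.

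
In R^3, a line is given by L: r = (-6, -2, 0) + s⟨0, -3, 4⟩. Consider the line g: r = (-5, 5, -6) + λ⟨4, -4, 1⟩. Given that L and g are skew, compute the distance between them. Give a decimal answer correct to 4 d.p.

Common perpendicular direction n = (0, -3, 4) × (4, -4, 1) = (13, 16, 12).
With w = (-5, 5, -6) − (-6, -2, 0) = (1, 7, -6), w · n = 53.
Distance = |w · n| / |n| = |53| / √569 ≈ 2.2219.

2.2219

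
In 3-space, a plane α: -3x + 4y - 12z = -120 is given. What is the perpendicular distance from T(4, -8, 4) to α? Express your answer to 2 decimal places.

2.15

n·T − d = (-3)·(4) + (4)·(-8) + (-12)·(4) − (-120) = 28; |n| = √169.
Distance = |28| / √169 = 28/√169 ≈ 2.15.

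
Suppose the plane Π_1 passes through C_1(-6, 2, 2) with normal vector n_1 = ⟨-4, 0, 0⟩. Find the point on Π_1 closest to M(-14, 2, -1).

Π_1: n_1·r = n_1·C_1 gives -4x = 24.
Foot = M − λn with λ = (n·M − d)/|n|² = (56 − 24)/16 = 2.
Foot = (-14, 2, -1) − 2·(-4, 0, 0) = (-6, 2, -1).

(-6, 2, -1)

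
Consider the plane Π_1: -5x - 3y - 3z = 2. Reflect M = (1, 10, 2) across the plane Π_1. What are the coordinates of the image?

(-9, 4, -4)

λ = (n·M − d)/|n|² = (-41 − 2)/43 = -1.
Reflection = M − 2λn = (1, 10, 2) − (-2)·(-5, -3, -3) = (-9, 4, -4).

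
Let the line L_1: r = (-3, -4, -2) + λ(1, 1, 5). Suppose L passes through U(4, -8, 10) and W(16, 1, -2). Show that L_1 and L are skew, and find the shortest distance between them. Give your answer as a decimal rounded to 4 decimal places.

7.8689

A direction vector for L is W − U = (12, 9, -12).
Common perpendicular direction n = (1, 1, 5) × (12, 9, -12) = (-57, 72, -3).
With w = (4, -8, 10) − (-3, -4, -2) = (7, -4, 12), w · n = -723.
Since n ≠ 0 the lines are not parallel, and w · n = -723 ≠ 0 so they do not intersect; hence they are skew.
Distance = |w · n| / |n| = |-723| / √8442 ≈ 7.8689.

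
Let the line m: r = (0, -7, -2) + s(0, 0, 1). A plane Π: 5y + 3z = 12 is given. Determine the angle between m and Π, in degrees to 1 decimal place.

sin θ = |n·v| / (|n||v|) = |3| / (√34 · √1) = 0.51450.
θ ≈ 31.0°.

31.0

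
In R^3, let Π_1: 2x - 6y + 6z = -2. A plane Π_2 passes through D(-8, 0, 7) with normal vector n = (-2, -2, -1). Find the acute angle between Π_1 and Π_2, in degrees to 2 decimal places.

Π_2: n·r = n·D gives -2x - 2y - z = 9.
cos θ = |n₁·n₂| / (|n₁||n₂|) = |2| / (√76 · √9).
θ = arccos(0.07647) ≈ 85.61°.

85.61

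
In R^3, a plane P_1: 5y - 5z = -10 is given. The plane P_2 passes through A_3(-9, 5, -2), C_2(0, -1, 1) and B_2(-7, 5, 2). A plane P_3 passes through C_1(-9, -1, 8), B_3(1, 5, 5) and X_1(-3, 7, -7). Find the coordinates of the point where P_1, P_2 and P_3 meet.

A_3C_2 = (9, -6, 3), A_3B_2 = (2, 0, 4); a normal to P_2 is A_3C_2 × A_3B_2 = (-24, -30, 12).
Using A_3: P_2 has equation -24x - 30y + 12z = 42.
C_1B_3 = (10, 6, -3), C_1X_1 = (6, 8, -15); a normal to P_3 is C_1B_3 × C_1X_1 = (-66, 132, 44).
Using C_1: P_3 has equation -66x + 132y + 44z = 814.
Solving the 3×3 linear system 5y - 5z = -10, -24x - 30y + 12z = 42, -66x + 132y + 44z = 814 (e.g. by elimination or Cramer's rule, determinant = 27060) gives (-3, 3, 5).

(-3, 3, 5)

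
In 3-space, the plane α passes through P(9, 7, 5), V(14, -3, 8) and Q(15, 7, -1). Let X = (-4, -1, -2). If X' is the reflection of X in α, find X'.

(16, 15, 18)

PV = (5, -10, 3), PQ = (6, 0, -6); a normal to α is PV × PQ = (60, 48, 60).
Using P: α has equation 60x + 48y + 60z = 1176.
λ = (n·X − d)/|n|² = (-408 − 1176)/9504 = -1/6.
Reflection = X − 2λn = (-4, -1, -2) − (-1/3)·(60, 48, 60) = (16, 15, 18).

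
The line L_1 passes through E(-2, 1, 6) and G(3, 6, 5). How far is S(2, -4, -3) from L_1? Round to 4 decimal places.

A direction vector for L_1 is G − E = (5, 5, -1).
Taking (-2, 1, 6) on L_1 with direction v = (5, 5, -1): w = S − (-2, 1, 6) = (4, -5, -9), and w × v = (50, -41, 45).
Distance = |w × v| / |v| = √6206 / √51 ≈ 11.0312.

11.0312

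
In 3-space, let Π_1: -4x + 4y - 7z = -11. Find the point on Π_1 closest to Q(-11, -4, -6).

Foot = Q − λn with λ = (n·Q − d)/|n|² = (70 − (-11))/81 = 1.
Foot = (-11, -4, -6) − 1·(-4, 4, -7) = (-7, -8, 1).

(-7, -8, 1)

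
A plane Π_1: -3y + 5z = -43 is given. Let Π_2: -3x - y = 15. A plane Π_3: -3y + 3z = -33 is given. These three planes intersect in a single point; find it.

(-7, 6, -5)

Solving the 3×3 linear system -3y + 5z = -43, -3x - y = 15, -3y + 3z = -33 (e.g. by elimination or Cramer's rule, determinant = 18) gives (-7, 6, -5).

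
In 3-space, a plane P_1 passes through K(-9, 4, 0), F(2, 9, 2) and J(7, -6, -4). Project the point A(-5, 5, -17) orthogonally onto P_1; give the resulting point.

KF = (11, 5, 2), KJ = (16, -10, -4); a normal to P_1 is KF × KJ = (0, 76, -190).
Using K: P_1 has equation 76y - 190z = 304.
Foot = A − λn with λ = (n·A − d)/|n|² = (3610 − 304)/41876 = 3/38.
Foot = (-5, 5, -17) − (3/38)·(0, 76, -190) = (-5, -1, -2).

(-5, -1, -2)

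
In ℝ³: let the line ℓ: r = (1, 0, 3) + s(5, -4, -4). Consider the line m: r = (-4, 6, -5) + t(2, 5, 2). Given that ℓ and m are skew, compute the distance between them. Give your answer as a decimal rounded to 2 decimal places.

Common perpendicular direction n = (5, -4, -4) × (2, 5, 2) = (12, -18, 33).
With w = (-4, 6, -5) − (1, 0, 3) = (-5, 6, -8), w · n = -432.
Distance = |w · n| / |n| = |-432| / √1557 ≈ 10.95.

10.95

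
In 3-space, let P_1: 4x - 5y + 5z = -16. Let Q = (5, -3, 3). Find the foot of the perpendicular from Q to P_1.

(1, 2, -2)

Foot = Q − λn with λ = (n·Q − d)/|n|² = (50 − (-16))/66 = 1.
Foot = (5, -3, 3) − 1·(4, -5, 5) = (1, 2, -2).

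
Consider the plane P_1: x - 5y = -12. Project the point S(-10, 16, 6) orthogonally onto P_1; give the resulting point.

Foot = S − λn with λ = (n·S − d)/|n|² = (-90 − (-12))/26 = -3.
Foot = (-10, 16, 6) − (-3)·(1, -5, 0) = (-7, 1, 6).

(-7, 1, 6)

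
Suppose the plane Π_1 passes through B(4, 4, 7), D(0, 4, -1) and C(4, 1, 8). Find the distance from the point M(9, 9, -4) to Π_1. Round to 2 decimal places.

8.55

BD = (-4, 0, -8), BC = (0, -3, 1); a normal to Π_1 is BD × BC = (-24, 4, 12).
Using B: Π_1 has equation -24x + 4y + 12z = 4.
n·M − d = (-24)·(9) + (4)·(9) + (12)·(-4) − 4 = -232; |n| = √736.
Distance = |-232| / √736 = 232/√736 ≈ 8.55.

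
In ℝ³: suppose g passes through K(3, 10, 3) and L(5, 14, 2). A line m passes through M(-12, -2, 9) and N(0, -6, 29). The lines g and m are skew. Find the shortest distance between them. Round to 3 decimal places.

7.905

A direction vector for g is L − K = (2, 4, -1).
A direction vector for m is N − M = (12, -4, 20).
Common perpendicular direction n = (2, 4, -1) × (12, -4, 20) = (76, -52, -56).
With w = (-12, -2, 9) − (3, 10, 3) = (-15, -12, 6), w · n = -852.
Distance = |w · n| / |n| = |-852| / √11616 ≈ 7.905.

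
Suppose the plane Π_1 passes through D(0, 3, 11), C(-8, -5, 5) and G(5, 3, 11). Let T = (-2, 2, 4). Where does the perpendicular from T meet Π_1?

DC = (-8, -8, -6), DG = (5, 0, 0); a normal to Π_1 is DC × DG = (0, -30, 40).
Using D: Π_1 has equation -30y + 40z = 350.
Foot = T − λn with λ = (n·T − d)/|n|² = (100 − 350)/2500 = -1/10.
Foot = (-2, 2, 4) − (-1/10)·(0, -30, 40) = (-2, -1, 8).

(-2, -1, 8)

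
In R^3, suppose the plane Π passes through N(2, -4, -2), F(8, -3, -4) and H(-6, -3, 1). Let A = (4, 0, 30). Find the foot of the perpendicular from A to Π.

(-6, 4, 2)

NF = (6, 1, -2), NH = (-8, 1, 3); a normal to Π is NF × NH = (5, -2, 14).
Using N: Π has equation 5x - 2y + 14z = -10.
Foot = A − λn with λ = (n·A − d)/|n|² = (440 − (-10))/225 = 2.
Foot = (4, 0, 30) − 2·(5, -2, 14) = (-6, 4, 2).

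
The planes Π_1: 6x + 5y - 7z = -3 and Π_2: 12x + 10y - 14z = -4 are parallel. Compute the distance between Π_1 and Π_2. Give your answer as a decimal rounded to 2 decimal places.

0.10

Rescale Π_2 by 1/2: 6x + 5y - 7z = -2. Then distance = |-3 − (-2)| / √110 ≈ 0.10.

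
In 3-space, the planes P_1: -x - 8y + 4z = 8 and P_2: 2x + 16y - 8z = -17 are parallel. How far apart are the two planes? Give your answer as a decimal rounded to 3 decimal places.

0.056

Rescale P_2 by 1/(-2): -x - 8y + 4z = 17/2. Then distance = |8 − (17/2)| / √81 ≈ 0.056.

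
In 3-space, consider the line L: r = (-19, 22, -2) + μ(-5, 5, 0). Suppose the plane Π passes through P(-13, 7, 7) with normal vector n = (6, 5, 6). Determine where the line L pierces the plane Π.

(-4, 7, -2)

Π: n·r = n·P gives 6x + 5y + 6z = -1.
Substitute r = (-19, 22, -2) + t(-5, 5, 0) into the plane: -16 + (-5)t = -1, so t = -3.
Intersection: (-19, 22, -2) + (-3)·(-5, 5, 0) = (-4, 7, -2).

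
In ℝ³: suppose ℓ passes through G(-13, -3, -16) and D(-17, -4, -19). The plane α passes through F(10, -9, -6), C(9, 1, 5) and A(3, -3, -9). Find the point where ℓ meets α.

(3, 1, -4)

A direction vector for ℓ is D − G = (-4, -1, -3).
FC = (-1, 10, 11), FA = (-7, 6, -3); a normal to α is FC × FA = (-96, -80, 64).
Using F: α has equation -96x - 80y + 64z = -624.
Substitute r = (-13, -3, -16) + t(-4, -1, -3) into the plane: 464 + 272t = -624, so t = -4.
Intersection: (-13, -3, -16) + (-4)·(-4, -1, -3) = (3, 1, -4).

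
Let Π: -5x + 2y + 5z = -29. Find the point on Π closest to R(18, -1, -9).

Foot = R − λn with λ = (n·R − d)/|n|² = (-137 − (-29))/54 = -2.
Foot = (18, -1, -9) − (-2)·(-5, 2, 5) = (8, 3, 1).

(8, 3, 1)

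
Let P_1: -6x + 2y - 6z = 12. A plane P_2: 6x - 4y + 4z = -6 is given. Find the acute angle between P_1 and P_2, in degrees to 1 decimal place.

18.9

cos θ = |n₁·n₂| / (|n₁||n₂|) = |-68| / (√76 · √68).
θ = arccos(0.94591) ≈ 18.9°.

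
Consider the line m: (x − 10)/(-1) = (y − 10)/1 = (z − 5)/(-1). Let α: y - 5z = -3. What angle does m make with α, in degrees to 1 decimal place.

m has direction (-1, 1, -1) through (10, 10, 5).
sin θ = |n·v| / (|n||v|) = |6| / (√26 · √3) = 0.67937.
θ ≈ 42.8°.

42.8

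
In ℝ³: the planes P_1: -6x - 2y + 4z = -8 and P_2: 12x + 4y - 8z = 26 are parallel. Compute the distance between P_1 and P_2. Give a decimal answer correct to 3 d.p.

0.668

Rescale P_2 by 1/(-2): -6x - 2y + 4z = -13. Then distance = |-8 − (-13)| / √56 ≈ 0.668.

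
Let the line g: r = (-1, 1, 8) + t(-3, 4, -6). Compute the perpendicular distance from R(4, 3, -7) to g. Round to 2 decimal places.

Taking (-1, 1, 8) on g with direction v = (-3, 4, -6): w = R − (-1, 1, 8) = (5, 2, -15), and w × v = (48, 75, 26).
Distance = |w × v| / |v| = √8605 / √61 ≈ 11.88.

11.88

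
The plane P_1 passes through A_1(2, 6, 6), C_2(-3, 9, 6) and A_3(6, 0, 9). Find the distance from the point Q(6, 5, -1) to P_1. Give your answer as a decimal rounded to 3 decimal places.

4.183

A_1C_2 = (-5, 3, 0), A_1A_3 = (4, -6, 3); a normal to P_1 is A_1C_2 × A_1A_3 = (9, 15, 18).
Using A_1: P_1 has equation 9x + 15y + 18z = 216.
n·Q − d = (9)·(6) + (15)·(5) + (18)·(-1) − 216 = -105; |n| = √630.
Distance = |-105| / √630 = 105/√630 ≈ 4.183.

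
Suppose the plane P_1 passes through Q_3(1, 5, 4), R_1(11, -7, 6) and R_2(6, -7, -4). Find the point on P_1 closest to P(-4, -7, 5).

Q_3R_1 = (10, -12, 2), Q_3R_2 = (5, -12, -8); a normal to P_1 is Q_3R_1 × Q_3R_2 = (120, 90, -60).
Using Q_3: P_1 has equation 120x + 90y - 60z = 330.
Foot = P − λn with λ = (n·P − d)/|n|² = (-1410 − 330)/26100 = -1/15.
Foot = (-4, -7, 5) − (-1/15)·(120, 90, -60) = (4, -1, 1).

(4, -1, 1)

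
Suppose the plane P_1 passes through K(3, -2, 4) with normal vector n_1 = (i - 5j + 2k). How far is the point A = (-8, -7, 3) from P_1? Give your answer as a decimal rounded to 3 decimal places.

2.191

P_1: n_1·r = n_1·K gives x - 5y + 2z = 21.
n·A − d = (1)·(-8) + (-5)·(-7) + (2)·(3) − 21 = 12; |n| = √30.
Distance = |12| / √30 = 12/√30 ≈ 2.191.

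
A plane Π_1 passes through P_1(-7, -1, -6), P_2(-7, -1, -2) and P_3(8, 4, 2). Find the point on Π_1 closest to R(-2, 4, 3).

(-1, 1, 3)

P_1P_2 = (0, 0, 4), P_1P_3 = (15, 5, 8); a normal to Π_1 is P_1P_2 × P_1P_3 = (-20, 60, 0).
Using P_1: Π_1 has equation -20x + 60y = 80.
Foot = R − λn with λ = (n·R − d)/|n|² = (280 − 80)/4000 = 1/20.
Foot = (-2, 4, 3) − (1/20)·(-20, 60, 0) = (-1, 1, 3).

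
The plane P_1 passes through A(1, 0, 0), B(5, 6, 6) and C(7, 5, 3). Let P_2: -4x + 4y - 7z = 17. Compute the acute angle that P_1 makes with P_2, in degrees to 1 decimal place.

AB = (4, 6, 6), AC = (6, 5, 3); a normal to P_1 is AB × AC = (-12, 24, -16).
Using A: P_1 has equation -12x + 24y - 16z = -12.
cos θ = |n₁·n₂| / (|n₁||n₂|) = |256| / (√976 · √81).
θ = arccos(0.91048) ≈ 24.4°.

24.4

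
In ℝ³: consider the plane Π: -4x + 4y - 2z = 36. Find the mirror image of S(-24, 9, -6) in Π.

λ = (n·S − d)/|n|² = (144 − 36)/36 = 3.
Reflection = S − 2λn = (-24, 9, -6) − 6·(-4, 4, -2) = (0, -15, 6).

(0, -15, 6)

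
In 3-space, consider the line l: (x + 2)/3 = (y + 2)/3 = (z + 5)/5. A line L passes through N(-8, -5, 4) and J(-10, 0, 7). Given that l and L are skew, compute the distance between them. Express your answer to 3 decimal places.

10.514

l has direction (3, 3, 5) through (-2, -2, -5).
A direction vector for L is J − N = (-2, 5, 3).
Common perpendicular direction n = (3, 3, 5) × (-2, 5, 3) = (-16, -19, 21).
With w = (-8, -5, 4) − (-2, -2, -5) = (-6, -3, 9), w · n = 342.
Distance = |w · n| / |n| = |342| / √1058 ≈ 10.514.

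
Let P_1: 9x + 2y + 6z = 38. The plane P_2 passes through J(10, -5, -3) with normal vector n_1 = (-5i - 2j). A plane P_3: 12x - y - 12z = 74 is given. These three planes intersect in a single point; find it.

P_2: n_1·r = n_1·J gives -5x - 2y = -40.
Solving the 3×3 linear system 9x + 2y + 6z = 38, -5x - 2y = -40, 12x - y - 12z = 74 (e.g. by elimination or Cramer's rule, determinant = 270) gives (4, 10, -3).

(4, 10, -3)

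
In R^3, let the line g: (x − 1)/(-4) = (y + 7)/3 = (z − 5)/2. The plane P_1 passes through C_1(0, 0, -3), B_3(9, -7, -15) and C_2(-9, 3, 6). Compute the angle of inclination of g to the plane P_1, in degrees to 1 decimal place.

g has direction (-4, 3, 2) through (1, -7, 5).
C_1B_3 = (9, -7, -12), C_1C_2 = (-9, 3, 9); a normal to P_1 is C_1B_3 × C_1C_2 = (-27, 27, -36).
Using C_1: P_1 has equation -27x + 27y - 36z = 108.
sin θ = |n·v| / (|n||v|) = |117| / (√2754 · √29) = 0.41400.
θ ≈ 24.5°.

24.5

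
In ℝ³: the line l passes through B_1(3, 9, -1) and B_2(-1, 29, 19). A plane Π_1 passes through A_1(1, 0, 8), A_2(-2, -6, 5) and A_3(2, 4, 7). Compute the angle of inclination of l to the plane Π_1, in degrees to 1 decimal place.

33.3

A direction vector for l is B_2 − B_1 = (-4, 20, 20).
A_1A_2 = (-3, -6, -3), A_1A_3 = (1, 4, -1); a normal to Π_1 is A_1A_2 × A_1A_3 = (18, -6, -6).
Using A_1: Π_1 has equation 18x - 6y - 6z = -30.
sin θ = |n·v| / (|n||v|) = |-312| / (√396 · √816) = 0.54886.
θ ≈ 33.3°.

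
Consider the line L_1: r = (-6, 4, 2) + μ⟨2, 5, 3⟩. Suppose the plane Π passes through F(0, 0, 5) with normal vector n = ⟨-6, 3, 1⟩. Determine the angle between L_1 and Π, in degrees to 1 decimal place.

8.3

Π: n·r = n·F gives -6x + 3y + z = 5.
sin θ = |n·v| / (|n||v|) = |6| / (√46 · √38) = 0.14351.
θ ≈ 8.3°.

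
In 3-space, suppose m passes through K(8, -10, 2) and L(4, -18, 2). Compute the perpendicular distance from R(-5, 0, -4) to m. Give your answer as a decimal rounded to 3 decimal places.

A direction vector for m is L − K = (-4, -8, 0).
Taking (8, -10, 2) on m with direction v = (-4, -8, 0): w = R − (8, -10, 2) = (-13, 10, -6), and w × v = (-48, 24, 144).
Distance = |w × v| / |v| = √23616 / √80 ≈ 17.181.

17.181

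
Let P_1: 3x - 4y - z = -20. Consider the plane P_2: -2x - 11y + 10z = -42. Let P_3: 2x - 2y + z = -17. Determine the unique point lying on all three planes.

(-5, 2, -3)

Solving the 3×3 linear system 3x - 4y - z = -20, -2x - 11y + 10z = -42, 2x - 2y + z = -17 (e.g. by elimination or Cramer's rule, determinant = -87) gives (-5, 2, -3).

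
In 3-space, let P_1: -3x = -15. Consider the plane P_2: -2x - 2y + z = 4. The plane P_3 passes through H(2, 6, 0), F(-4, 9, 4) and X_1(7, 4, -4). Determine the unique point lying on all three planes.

HF = (-6, 3, 4), HX_1 = (5, -2, -4); a normal to P_3 is HF × HX_1 = (-4, -4, -3).
Using H: P_3 has equation -4x - 4y - 3z = -32.
Solving the 3×3 linear system -3x = -15, -2x - 2y + z = 4, -4x - 4y - 3z = -32 (e.g. by elimination or Cramer's rule, determinant = -30) gives (5, -3, 8).

(5, -3, 8)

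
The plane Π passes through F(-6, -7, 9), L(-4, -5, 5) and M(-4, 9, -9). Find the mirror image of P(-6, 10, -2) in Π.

(-10, 6, -6)

FL = (2, 2, -4), FM = (2, 16, -18); a normal to Π is FL × FM = (28, 28, 28).
Using F: Π has equation 28x + 28y + 28z = -112.
λ = (n·P − d)/|n|² = (56 − (-112))/2352 = 1/14.
Reflection = P − 2λn = (-6, 10, -2) − (1/7)·(28, 28, 28) = (-10, 6, -6).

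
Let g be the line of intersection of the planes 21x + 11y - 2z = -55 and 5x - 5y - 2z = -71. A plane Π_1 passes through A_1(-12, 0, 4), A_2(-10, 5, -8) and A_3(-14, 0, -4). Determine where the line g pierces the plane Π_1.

Direction of g: (21, 11, -2) × (5, -5, -2) = (-32, 32, -160).
A point on g: solving the two plane equations with x = -7 gives (-7, 8, -2).
A_1A_2 = (2, 5, -12), A_1A_3 = (-2, 0, -8); a normal to Π_1 is A_1A_2 × A_1A_3 = (-40, 40, 10).
Using A_1: Π_1 has equation -40x + 40y + 10z = 520.
Substitute r = (-7, 8, -2) + t(-32, 32, -160) into the plane: 580 + 960t = 520, so t = -1/16.
Intersection: (-7, 8, -2) + (-1/16)·(-32, 32, -160) = (-5, 6, 8).

(-5, 6, 8)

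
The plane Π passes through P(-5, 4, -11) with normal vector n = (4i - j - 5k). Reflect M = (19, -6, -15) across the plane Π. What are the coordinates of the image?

Π: n·r = n·P gives 4x - y - 5z = 31.
λ = (n·M − d)/|n|² = (157 − 31)/42 = 3.
Reflection = M − 2λn = (19, -6, -15) − 6·(4, -1, -5) = (-5, 0, 15).

(-5, 0, 15)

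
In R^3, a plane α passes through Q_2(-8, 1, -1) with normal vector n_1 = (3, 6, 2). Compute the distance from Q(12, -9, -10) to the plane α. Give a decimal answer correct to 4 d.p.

2.5714

α: n_1·r = n_1·Q_2 gives 3x + 6y + 2z = -20.
n·Q − d = (3)·(12) + (6)·(-9) + (2)·(-10) − (-20) = -18; |n| = √49.
Distance = |-18| / √49 = 18/√49 ≈ 2.5714.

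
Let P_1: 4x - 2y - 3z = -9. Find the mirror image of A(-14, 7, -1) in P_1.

(2, -1, -13)

λ = (n·A − d)/|n|² = (-67 − (-9))/29 = -2.
Reflection = A − 2λn = (-14, 7, -1) − (-4)·(4, -2, -3) = (2, -1, -13).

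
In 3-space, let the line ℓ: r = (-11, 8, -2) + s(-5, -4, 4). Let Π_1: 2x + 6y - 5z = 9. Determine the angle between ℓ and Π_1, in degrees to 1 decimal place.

sin θ = |n·v| / (|n||v|) = |-54| / (√65 · √57) = 0.88716.
θ ≈ 62.5°.

62.5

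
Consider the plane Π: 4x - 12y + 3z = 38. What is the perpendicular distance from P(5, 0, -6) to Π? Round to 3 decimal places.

2.769

n·P − d = (4)·(5) + (-12)·(0) + (3)·(-6) − 38 = -36; |n| = √169.
Distance = |-36| / √169 = 36/√169 ≈ 2.769.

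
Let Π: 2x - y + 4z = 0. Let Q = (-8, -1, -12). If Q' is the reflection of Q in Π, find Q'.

(4, -7, 12)

λ = (n·Q − d)/|n|² = (-63 − 0)/21 = -3.
Reflection = Q − 2λn = (-8, -1, -12) − (-6)·(2, -1, 4) = (4, -7, 12).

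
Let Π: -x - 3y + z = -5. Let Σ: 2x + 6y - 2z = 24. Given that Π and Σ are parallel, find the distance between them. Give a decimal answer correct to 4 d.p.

2.1106

Rescale Σ by 1/(-2): -x - 3y + z = -12. Then distance = |-5 − (-12)| / √11 ≈ 2.1106.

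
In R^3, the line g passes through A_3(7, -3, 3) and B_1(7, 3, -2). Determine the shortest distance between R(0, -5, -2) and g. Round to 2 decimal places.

8.67

A direction vector for g is B_1 − A_3 = (0, 6, -5).
Taking (7, -3, 3) on g with direction v = (0, 6, -5): w = R − (7, -3, 3) = (-7, -2, -5), and w × v = (40, -35, -42).
Distance = |w × v| / |v| = √4589 / √61 ≈ 8.67.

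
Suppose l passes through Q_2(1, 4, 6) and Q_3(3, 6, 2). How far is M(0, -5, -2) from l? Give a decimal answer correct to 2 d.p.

A direction vector for l is Q_3 − Q_2 = (2, 2, -4).
Taking (1, 4, 6) on l with direction v = (2, 2, -4): w = M − (1, 4, 6) = (-1, -9, -8), and w × v = (52, -20, 16).
Distance = |w × v| / |v| = √3360 / √24 ≈ 11.83.

11.83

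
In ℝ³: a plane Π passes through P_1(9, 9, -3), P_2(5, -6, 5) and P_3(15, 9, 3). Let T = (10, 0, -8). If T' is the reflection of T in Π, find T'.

P_1P_2 = (-4, -15, 8), P_1P_3 = (6, 0, 6); a normal to Π is P_1P_2 × P_1P_3 = (-90, 72, 90).
Using P_1: Π has equation -90x + 72y + 90z = -432.
λ = (n·T − d)/|n|² = (-1620 − (-432))/21384 = -1/18.
Reflection = T − 2λn = (10, 0, -8) − (-1/9)·(-90, 72, 90) = (0, 8, 2).

(0, 8, 2)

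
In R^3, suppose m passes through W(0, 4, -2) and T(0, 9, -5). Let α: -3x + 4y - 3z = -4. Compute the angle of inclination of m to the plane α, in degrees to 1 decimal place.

A direction vector for m is T − W = (0, 5, -3).
sin θ = |n·v| / (|n||v|) = |29| / (√34 · √34) = 0.85294.
θ ≈ 58.5°.

58.5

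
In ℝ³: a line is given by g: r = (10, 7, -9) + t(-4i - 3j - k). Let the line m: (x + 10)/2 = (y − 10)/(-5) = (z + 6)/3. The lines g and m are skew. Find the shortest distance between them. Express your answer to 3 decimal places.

12.445

m has direction (2, -5, 3) through (-10, 10, -6).
Common perpendicular direction n = (-4, -3, -1) × (2, -5, 3) = (-14, 10, 26).
With w = (-10, 10, -6) − (10, 7, -9) = (-20, 3, 3), w · n = 388.
Distance = |w · n| / |n| = |388| / √972 ≈ 12.445.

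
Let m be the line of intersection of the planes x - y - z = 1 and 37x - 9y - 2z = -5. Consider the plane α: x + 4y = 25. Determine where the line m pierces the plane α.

(1, 6, -6)

Direction of m: (1, -1, -1) × (37, -9, -2) = (-7, -35, 28).
A point on m: solving the two plane equations with x = 5 gives (5, 26, -22).
Substitute r = (5, 26, -22) + t(-7, -35, 28) into the plane: 109 + (-147)t = 25, so t = 4/7.
Intersection: (5, 26, -22) + (4/7)·(-7, -35, 28) = (1, 6, -6).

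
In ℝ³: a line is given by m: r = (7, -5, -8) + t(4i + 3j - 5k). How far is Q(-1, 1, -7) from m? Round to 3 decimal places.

9.684

Taking (7, -5, -8) on m with direction v = (4, 3, -5): w = Q − (7, -5, -8) = (-8, 6, 1), and w × v = (-33, -36, -48).
Distance = |w × v| / |v| = √4689 / √50 ≈ 9.684.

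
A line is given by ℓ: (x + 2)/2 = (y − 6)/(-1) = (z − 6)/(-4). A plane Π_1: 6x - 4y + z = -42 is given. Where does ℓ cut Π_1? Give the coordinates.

ℓ has direction (2, -1, -4) through (-2, 6, 6).
Substitute r = (-2, 6, 6) + t(2, -1, -4) into the plane: -30 + 12t = -42, so t = -1.
Intersection: (-2, 6, 6) + (-1)·(2, -1, -4) = (-4, 7, 10).

(-4, 7, 10)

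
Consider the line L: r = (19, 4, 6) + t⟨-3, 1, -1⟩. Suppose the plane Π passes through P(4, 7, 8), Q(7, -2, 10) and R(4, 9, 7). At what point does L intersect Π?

(10, 7, 3)

PQ = (3, -9, 2), PR = (0, 2, -1); a normal to Π is PQ × PR = (5, 3, 6).
Using P: Π has equation 5x + 3y + 6z = 89.
Substitute r = (19, 4, 6) + t(-3, 1, -1) into the plane: 143 + (-18)t = 89, so t = 3.
Intersection: (19, 4, 6) + 3·(-3, 1, -1) = (10, 7, 3).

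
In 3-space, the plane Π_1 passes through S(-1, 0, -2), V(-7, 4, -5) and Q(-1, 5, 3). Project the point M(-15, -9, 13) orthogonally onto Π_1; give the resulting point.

(-1, 3, 1)

SV = (-6, 4, -3), SQ = (0, 5, 5); a normal to Π_1 is SV × SQ = (35, 30, -30).
Using S: Π_1 has equation 35x + 30y - 30z = 25.
Foot = M − λn with λ = (n·M − d)/|n|² = (-1185 − 25)/3025 = -2/5.
Foot = (-15, -9, 13) − (-2/5)·(35, 30, -30) = (-1, 3, 1).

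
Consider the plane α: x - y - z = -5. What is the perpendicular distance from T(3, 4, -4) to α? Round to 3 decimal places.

4.619

n·T − d = (1)·(3) + (-1)·(4) + (-1)·(-4) − (-5) = 8; |n| = √3.
Distance = |8| / √3 = 8/√3 ≈ 4.619.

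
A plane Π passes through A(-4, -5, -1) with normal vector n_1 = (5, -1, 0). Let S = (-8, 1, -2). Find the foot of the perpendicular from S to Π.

Π: n_1·r = n_1·A gives 5x - y = -15.
Foot = S − λn with λ = (n·S − d)/|n|² = (-41 − (-15))/26 = -1.
Foot = (-8, 1, -2) − (-1)·(5, -1, 0) = (-3, 0, -2).

(-3, 0, -2)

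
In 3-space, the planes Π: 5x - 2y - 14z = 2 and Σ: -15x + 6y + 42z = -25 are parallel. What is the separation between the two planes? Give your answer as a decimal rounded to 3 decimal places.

0.422

Rescale Σ by 1/(-3): 5x - 2y - 14z = 25/3. Then distance = |2 − (25/3)| / √225 ≈ 0.422.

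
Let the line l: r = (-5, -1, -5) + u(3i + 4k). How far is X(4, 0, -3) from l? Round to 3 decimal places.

Taking (-5, -1, -5) on l with direction v = (3, 0, 4): w = X − (-5, -1, -5) = (9, 1, 2), and w × v = (4, -30, -3).
Distance = |w × v| / |v| = √925 / √25 ≈ 6.083.

6.083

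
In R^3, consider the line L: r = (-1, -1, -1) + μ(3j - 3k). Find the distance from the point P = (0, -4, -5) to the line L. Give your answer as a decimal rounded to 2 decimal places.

Taking (-1, -1, -1) on L with direction v = (0, 3, -3): w = P − (-1, -1, -1) = (1, -3, -4), and w × v = (21, 3, 3).
Distance = |w × v| / |v| = √459 / √18 ≈ 5.05.

5.05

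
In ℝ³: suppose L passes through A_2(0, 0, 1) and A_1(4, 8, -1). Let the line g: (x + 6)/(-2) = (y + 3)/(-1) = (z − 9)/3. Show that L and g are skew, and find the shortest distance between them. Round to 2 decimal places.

A direction vector for L is A_1 − A_2 = (4, 8, -2).
g has direction (-2, -1, 3) through (-6, -3, 9).
Common perpendicular direction n = (4, 8, -2) × (-2, -1, 3) = (22, -8, 12).
With w = (-6, -3, 9) − (0, 0, 1) = (-6, -3, 8), w · n = -12.
Since n ≠ 0 the lines are not parallel, and w · n = -12 ≠ 0 so they do not intersect; hence they are skew.
Distance = |w · n| / |n| = |-12| / √692 ≈ 0.46.

0.46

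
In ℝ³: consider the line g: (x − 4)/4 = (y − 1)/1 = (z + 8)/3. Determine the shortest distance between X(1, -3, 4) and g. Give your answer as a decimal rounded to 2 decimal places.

12.39

g has direction (4, 1, 3) through (4, 1, -8).
Taking (4, 1, -8) on g with direction v = (4, 1, 3): w = X − (4, 1, -8) = (-3, -4, 12), and w × v = (-24, 57, 13).
Distance = |w × v| / |v| = √3994 / √26 ≈ 12.39.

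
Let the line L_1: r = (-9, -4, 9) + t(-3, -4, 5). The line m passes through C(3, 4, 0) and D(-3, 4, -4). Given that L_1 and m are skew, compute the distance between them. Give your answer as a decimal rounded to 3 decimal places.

A direction vector for m is D − C = (-6, 0, -4).
Common perpendicular direction n = (-3, -4, 5) × (-6, 0, -4) = (16, -42, -24).
With w = (3, 4, 0) − (-9, -4, 9) = (12, 8, -9), w · n = 72.
Distance = |w · n| / |n| = |72| / √2596 ≈ 1.413.

1.413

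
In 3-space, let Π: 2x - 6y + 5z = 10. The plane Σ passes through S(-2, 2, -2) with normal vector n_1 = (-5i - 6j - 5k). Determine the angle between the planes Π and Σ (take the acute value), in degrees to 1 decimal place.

Σ: n_1·r = n_1·S gives -5x - 6y - 5z = 8.
cos θ = |n₁·n₂| / (|n₁||n₂|) = |1| / (√65 · √86).
θ = arccos(0.01338) ≈ 89.2°.

89.2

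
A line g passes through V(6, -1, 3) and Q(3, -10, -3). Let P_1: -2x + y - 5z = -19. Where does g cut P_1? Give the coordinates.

A direction vector for g is Q − V = (-3, -9, -6).
Substitute r = (6, -1, 3) + t(-3, -9, -6) into the plane: -28 + 27t = -19, so t = 1/3.
Intersection: (6, -1, 3) + (1/3)·(-3, -9, -6) = (5, -4, 1).

(5, -4, 1)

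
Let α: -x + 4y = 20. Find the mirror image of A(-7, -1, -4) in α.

λ = (n·A − d)/|n|² = (3 − 20)/17 = -1.
Reflection = A − 2λn = (-7, -1, -4) − (-2)·(-1, 4, 0) = (-9, 7, -4).

(-9, 7, -4)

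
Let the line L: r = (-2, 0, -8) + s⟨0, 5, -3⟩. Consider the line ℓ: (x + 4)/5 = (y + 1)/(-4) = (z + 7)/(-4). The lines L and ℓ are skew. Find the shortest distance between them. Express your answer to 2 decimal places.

1.25

ℓ has direction (5, -4, -4) through (-4, -1, -7).
Common perpendicular direction n = (0, 5, -3) × (5, -4, -4) = (-32, -15, -25).
With w = (-4, -1, -7) − (-2, 0, -8) = (-2, -1, 1), w · n = 54.
Distance = |w · n| / |n| = |54| / √1874 ≈ 1.25.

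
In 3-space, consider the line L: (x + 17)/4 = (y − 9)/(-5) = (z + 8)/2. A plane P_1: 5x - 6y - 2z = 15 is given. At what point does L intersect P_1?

L has direction (4, -5, 2) through (-17, 9, -8).
Substitute r = (-17, 9, -8) + t(4, -5, 2) into the plane: -123 + 46t = 15, so t = 3.
Intersection: (-17, 9, -8) + 3·(4, -5, 2) = (-5, -6, -2).

(-5, -6, -2)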